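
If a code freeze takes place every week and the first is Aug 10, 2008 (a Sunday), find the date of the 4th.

The 4th occurrence is 3 intervals after the first: 3 × 7 = 21 days after Aug 10, 2008.
21 days later is Aug 31, 2008.

Aug 31, 2008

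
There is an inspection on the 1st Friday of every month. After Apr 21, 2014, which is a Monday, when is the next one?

Apr 2014 starts on a Tuesday, so its 1st Friday is Apr 4, 2014 (3 days in).
That is not after Apr 21, 2014, so look at May 2014.
May 2014 starts on a Thursday, so its 1st Friday is May 2, 2014 (1 day in).

May 2, 2014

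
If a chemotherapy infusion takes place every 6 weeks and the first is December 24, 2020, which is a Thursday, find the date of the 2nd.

February 4, 2021

The 2nd occurrence is 1 interval after the first: 1 × 42 = 42 days after December 24, 2020.
December has 31 days — 7 days to the end of December leaves 35.
January has 31 days (4 left).
4 days into February → February 4, 2021.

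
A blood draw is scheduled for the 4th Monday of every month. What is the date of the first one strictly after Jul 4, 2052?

Jul 22, 2052

Jul 2052 starts on a Monday; its first Monday is the 1st, so the 4th Monday is the 22nd — Jul 22, 2052.
Jul 22, 2052 is after Jul 4, 2052, so that is the next one.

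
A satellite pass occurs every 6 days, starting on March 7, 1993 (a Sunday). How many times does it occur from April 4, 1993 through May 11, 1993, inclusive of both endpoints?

6

Occurrences land 6·i days after March 7, 1993 for i = 0, 1, 2, …
April 4, 1993 is 28 days after the start; 28 ÷ 6 = 4 remainder 4; since the remainder is 4, round up to i = 5. First occurrence in the window: #6 on April 6, 1993 (5×6 = 30 days in).
May 11, 1993 is 65 days after the start; 65 ÷ 6 = 10 remainder 5. Last occurrence in the window: #11 on May 6, 1993.
Occurrences #6 through #11: 6 in total.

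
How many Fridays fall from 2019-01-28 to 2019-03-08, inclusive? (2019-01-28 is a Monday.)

2019-01-28 is a Monday; the first Friday on or after it is 2019-02-01 (4 days later).
From 2019-02-01 to 2019-03-08: 27 + 8 = 35 days (rest of February, March).
35 ÷ 7 = 5 full weeks with remainder 0, so 5 more Fridays after the first → 6.

6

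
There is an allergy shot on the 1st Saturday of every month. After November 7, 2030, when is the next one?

November 2030 starts on a Friday, so its 1st Saturday is November 2, 2030 (1 day in).
That is not after November 7, 2030, so look at December 2030.
December 2030 starts on a Sunday, so its 1st Saturday is December 7, 2030 (6 days in).

December 7, 2030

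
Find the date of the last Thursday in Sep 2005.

Sep 29, 2005

The first Thursday of Sep 2005 is Sep 1.
Sep 2005 has 30 days. Adding weeks: 1, 8, 15, 22, 29 — the last one ≤ 30 is the 29th.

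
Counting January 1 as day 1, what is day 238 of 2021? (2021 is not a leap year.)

August 26, 2021

January has 31 days (238 − 31 = 207 remain).
February has 28 days (207 − 28 = 179 remain).
March has 31 days (179 − 31 = 148 remain).
April has 30 days (148 − 30 = 118 remain).
May has 31 days (118 − 31 = 87 remain).
June has 30 days (87 − 30 = 57 remain).
July has 31 days (57 − 31 = 26 remain).
26 into August → August 26.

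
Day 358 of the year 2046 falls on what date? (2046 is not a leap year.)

January has 31 days (358 − 31 = 327 remain).
February has 28 days (327 − 28 = 299 remain).
March has 31 days (299 − 31 = 268 remain).
April has 30 days (268 − 30 = 238 remain).
May has 31 days (238 − 31 = 207 remain).
June has 30 days (207 − 30 = 177 remain).
July has 31 days (177 − 31 = 146 remain).
August has 31 days (146 − 31 = 115 remain).
September has 30 days (115 − 30 = 85 remain).
October has 31 days (85 − 31 = 54 remain).
November has 30 days (54 − 30 = 24 remain).
24 into December → December 24.

December 24, 2046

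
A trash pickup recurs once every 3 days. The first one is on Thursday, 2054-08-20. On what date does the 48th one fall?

The 48th occurrence is 47 intervals after the first: 47 × 3 = 141 days after 2054-08-20.
August has 31 days — 11 days to the end of August leaves 130.
September has 30 days (100 left).
October has 31 days (69 left).
November has 30 days (39 left).
December has 31 days (8 left).
8 days into January → 2055-01-08.

2055-01-08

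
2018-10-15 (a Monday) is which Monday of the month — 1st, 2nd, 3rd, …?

Day 15 falls in week ⌈15/7⌉ of the month.
Days 1–7 hold the 1st Monday, 8–14 the 2nd, 15–21 the 3rd, 22–28 the 4th, 29–31 the 5th.
15 is in the range for the 3rd.

3rd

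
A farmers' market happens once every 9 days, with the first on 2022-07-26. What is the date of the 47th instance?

The 47th occurrence is 46 intervals after the first: 46 × 9 = 414 days after 2022-07-26.
July has 31 days — 5 days to the end of July leaves 409.
From end of July to end of 2022 is 153 days (256 left).
January has 31 days (225 left).
February has 28 days (197 left).
March has 31 days (166 left).
April has 30 days (136 left).
May has 31 days (105 left).
June has 30 days (75 left).
July has 31 days (44 left).
August has 31 days (13 left).
13 days into September → 2023-09-13.

2023-09-13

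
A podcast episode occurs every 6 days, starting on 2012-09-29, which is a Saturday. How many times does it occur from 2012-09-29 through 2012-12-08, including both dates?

Occurrences land 6·i days after 2012-09-29 for i = 0, 1, 2, …
The window opens on the start date, so the first occurrence inside is #1 on 2012-09-29.
2012-12-08 is 70 days after the start; 70 ÷ 6 = 11 remainder 4. Last occurrence in the window: #12 on 2012-12-04.
Occurrences #1 through #12: 12 in total.

12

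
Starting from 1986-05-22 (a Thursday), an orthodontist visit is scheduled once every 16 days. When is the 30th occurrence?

1987-08-29

The 30th occurrence is 29 intervals after the first: 29 × 16 = 464 days after 1986-05-22.
May has 31 days — 9 days to the end of May leaves 455.
From end of May to end of 1986 is 214 days (241 left).
January has 31 days (210 left).
February has 28 days (182 left).
March has 31 days (151 left).
April has 30 days (121 left).
May has 31 days (90 left).
June has 30 days (60 left).
July has 31 days (29 left).
29 days into August → 1987-08-29.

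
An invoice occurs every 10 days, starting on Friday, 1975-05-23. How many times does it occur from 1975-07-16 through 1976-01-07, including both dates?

17

Occurrences land 10·i days after 1975-05-23 for i = 0, 1, 2, …
1975-07-16 is 54 days after the start; 54 ÷ 10 = 5 remainder 4; since the remainder is 4, round up to i = 6. First occurrence in the window: #7 on 1975-07-22 (6×10 = 60 days in).
1976-01-07 is 229 days after the start; 229 ÷ 10 = 22 remainder 9. Last occurrence in the window: #23 on 1975-12-29.
Occurrences #7 through #23: 17 in total.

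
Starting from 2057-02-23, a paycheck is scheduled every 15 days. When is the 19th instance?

The 19th occurrence is 18 intervals after the first: 18 × 15 = 270 days after 2057-02-23.
February has 28 days — 5 days to the end of February leaves 265.
March has 31 days (234 left).
April has 30 days (204 left).
May has 31 days (173 left).
June has 30 days (143 left).
July has 31 days (112 left).
August has 31 days (81 left).
September has 30 days (51 left).
October has 31 days (20 left).
20 days into November → 2057-11-20.

2057-11-20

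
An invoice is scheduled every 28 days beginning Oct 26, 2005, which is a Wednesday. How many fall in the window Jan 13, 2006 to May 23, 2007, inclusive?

18

Occurrences land 28·i days after Oct 26, 2005 for i = 0, 1, 2, …
Jan 13, 2006 is 79 days after the start; 79 ÷ 28 = 2 remainder 23; since the remainder is 23, round up to i = 3. First occurrence in the window: #4 on Jan 18, 2006 (3×28 = 84 days in).
May 23, 2007 is 574 days after the start; 574 ÷ 28 = 20 remainder 14. Last occurrence in the window: #21 on May 9, 2007.
Occurrences #4 through #21: 18 in total.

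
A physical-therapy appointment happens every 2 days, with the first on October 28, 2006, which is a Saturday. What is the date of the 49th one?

February 1, 2007

The 49th occurrence is 48 intervals after the first: 48 × 2 = 96 days after October 28, 2006.
October has 31 days — 3 days to the end of October leaves 93.
November has 30 days (63 left).
December has 31 days (32 left).
January has 31 days (1 left).
1 day into February → February 1, 2007.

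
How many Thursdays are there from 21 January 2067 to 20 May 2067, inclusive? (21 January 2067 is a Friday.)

21 January 2067 is a Friday; the first Thursday on or after it is 27 January 2067 (6 days later).
From 27 January 2067 to 20 May 2067: 4 + 28 + 31 + 30 + 20 = 113 days (rest of January, February, March, April, May).
113 ÷ 7 = 16 full weeks with remainder 1, so 16 more Thursdays after the first → 17.

17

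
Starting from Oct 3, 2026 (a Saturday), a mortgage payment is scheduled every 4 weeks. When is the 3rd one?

Nov 28, 2026

The 3rd occurrence is 2 intervals after the first: 2 × 28 = 56 days after Oct 3, 2026.
Oct has 31 days — 28 days to the end of Oct leaves 28.
28 days into Nov → Nov 28, 2026.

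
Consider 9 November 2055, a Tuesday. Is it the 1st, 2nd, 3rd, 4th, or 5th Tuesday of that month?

Day 9 falls in week ⌈9/7⌉ of the month.
Days 1–7 hold the 1st Tuesday, 8–14 the 2nd, 15–21 the 3rd, 22–28 the 4th, 29–31 the 5th.
9 is in the range for the 2nd.

2nd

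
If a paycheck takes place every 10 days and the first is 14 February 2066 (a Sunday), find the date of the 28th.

11 November 2066

The 28th occurrence is 27 intervals after the first: 27 × 10 = 270 days after 14 February 2066.
February has 28 days — 14 days to the end of February leaves 256.
March has 31 days (225 left).
April has 30 days (195 left).
May has 31 days (164 left).
June has 30 days (134 left).
July has 31 days (103 left).
August has 31 days (72 left).
September has 30 days (42 left).
October has 31 days (11 left).
11 days into November → 11 November 2066.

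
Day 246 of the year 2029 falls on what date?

Sep 3, 2029

Jan has 31 days (246 − 31 = 215 remain).
Feb has 28 days (215 − 28 = 187 remain).
Mar has 31 days (187 − 31 = 156 remain).
Apr has 30 days (156 − 30 = 126 remain).
May has 31 days (126 − 31 = 95 remain).
Jun has 30 days (95 − 30 = 65 remain).
Jul has 31 days (65 − 31 = 34 remain).
Aug has 31 days (34 − 31 = 3 remain).
3 into Sep → Sep 3.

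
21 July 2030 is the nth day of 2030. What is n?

202

Days in months before July: 31 + 28 + 31 + 30 + 31 + 30 = 181.
Plus 21 days into July → day 202.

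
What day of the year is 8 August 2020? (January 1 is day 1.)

Days in months before August: 31 + 29 + 31 + 30 + 31 + 30 + 31 = 213.
Plus 8 days into August → day 221.

221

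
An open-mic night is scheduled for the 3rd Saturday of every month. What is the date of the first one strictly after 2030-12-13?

December 2030 starts on a Sunday; its first Saturday is the 7th, so the 3rd Saturday is the 21st — 2030-12-21.
2030-12-21 is after 2030-12-13, so that is the next one.

2030-12-21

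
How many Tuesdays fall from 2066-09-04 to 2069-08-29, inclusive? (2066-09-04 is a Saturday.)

2066-09-04 is a Saturday; the first Tuesday on or after it is 2066-09-07 (3 days later).
From 2066-09-07 to 2069-08-29: 115 + 365 + 366 + 241 = 1087 days (rest of 2066, 2067, 2068, to 2069-08-29 in 2069).
1087 ÷ 7 = 155 full weeks with remainder 2, so 155 more Tuesdays after the first → 156.

156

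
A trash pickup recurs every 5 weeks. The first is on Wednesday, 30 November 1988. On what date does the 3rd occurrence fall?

8 February 1989

The 3rd occurrence is 2 intervals after the first: 2 × 35 = 70 days after 30 November 1988.
November has 30 days — 0 days to the end of November leaves 70.
December has 31 days (39 left).
January has 31 days (8 left).
8 days into February → 8 February 1989.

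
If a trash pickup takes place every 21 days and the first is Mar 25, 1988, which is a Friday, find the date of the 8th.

Aug 19, 1988

The 8th occurrence is 7 intervals after the first: 7 × 21 = 147 days after Mar 25, 1988.
Mar has 31 days — 6 days to the end of Mar leaves 141.
Apr has 30 days (111 left).
May has 31 days (80 left).
Jun has 30 days (50 left).
Jul has 31 days (19 left).
19 days into Aug → Aug 19, 1988.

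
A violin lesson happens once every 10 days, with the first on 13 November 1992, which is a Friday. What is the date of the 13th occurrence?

13 March 1993

The 13th occurrence is 12 intervals after the first: 12 × 10 = 120 days after 13 November 1992.
November has 30 days — 17 days to the end of November leaves 103.
December has 31 days (72 left).
January has 31 days (41 left).
February has 28 days (13 left).
13 days into March → 13 March 1993.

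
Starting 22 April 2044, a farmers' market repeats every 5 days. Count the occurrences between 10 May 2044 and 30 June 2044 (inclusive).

10

Occurrences land 5·i days after 22 April 2044 for i = 0, 1, 2, …
10 May 2044 is 18 days after the start; 18 ÷ 5 = 3 remainder 3; since the remainder is 3, round up to i = 4. First occurrence in the window: #5 on 12 May 2044 (4×5 = 20 days in).
30 June 2044 is 69 days after the start; 69 ÷ 5 = 13 remainder 4. Last occurrence in the window: #14 on 26 June 2044.
Occurrences #5 through #14: 10 in total.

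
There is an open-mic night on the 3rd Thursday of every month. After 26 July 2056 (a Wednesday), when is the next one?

July 2056 starts on a Saturday; its first Thursday is the 6th, so the 3rd Thursday is the 20th — 20 July 2056.
That is not after 26 July 2056, so look at August 2056.
August 2056 starts on a Tuesday; its first Thursday is the 3rd, so the 3rd Thursday is the 17th — 17 August 2056.

17 August 2056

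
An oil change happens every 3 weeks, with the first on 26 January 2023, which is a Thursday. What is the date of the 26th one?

The 26th occurrence is 25 intervals after the first: 25 × 21 = 525 days after 26 January 2023.
January has 31 days — 5 days to the end of January leaves 520.
From end of January to end of 2023 is 334 days (186 left).
January has 31 days (155 left).
February has 29 days (126 left).
March has 31 days (95 left).
April has 30 days (65 left).
May has 31 days (34 left).
June has 30 days (4 left).
4 days into July → 4 July 2024.

4 July 2024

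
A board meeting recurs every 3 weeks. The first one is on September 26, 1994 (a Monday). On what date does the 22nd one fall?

December 11, 1995

The 22nd occurrence is 21 intervals after the first: 21 × 21 = 441 days after September 26, 1994.
September has 30 days — 4 days to the end of September leaves 437.
From end of September to end of 1994 is 92 days (345 left).
January has 31 days (314 left).
February has 28 days (286 left).
March has 31 days (255 left).
April has 30 days (225 left).
May has 31 days (194 left).
June has 30 days (164 left).
July has 31 days (133 left).
August has 31 days (102 left).
September has 30 days (72 left).
October has 31 days (41 left).
November has 30 days (11 left).
11 days into December → December 11, 1995.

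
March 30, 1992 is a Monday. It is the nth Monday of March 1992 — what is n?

5th

Day 30 falls in week ⌈30/7⌉ of the month.
Days 1–7 hold the 1st Monday, 8–14 the 2nd, 15–21 the 3rd, 22–28 the 4th, 29–31 the 5th.
30 is in the range for the 5th.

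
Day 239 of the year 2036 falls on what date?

Jan has 31 days (239 − 31 = 208 remain).
Feb has 29 days (208 − 29 = 179 remain).
Mar has 31 days (179 − 31 = 148 remain).
Apr has 30 days (148 − 30 = 118 remain).
May has 31 days (118 − 31 = 87 remain).
Jun has 30 days (87 − 30 = 57 remain).
Jul has 31 days (57 − 31 = 26 remain).
26 into Aug → Aug 26.

Aug 26, 2036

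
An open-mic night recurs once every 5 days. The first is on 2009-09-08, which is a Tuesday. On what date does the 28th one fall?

2010-01-21

The 28th occurrence is 27 intervals after the first: 27 × 5 = 135 days after 2009-09-08.
September has 30 days — 22 days to the end of September leaves 113.
October has 31 days (82 left).
November has 30 days (52 left).
December has 31 days (21 left).
21 days into January → 2010-01-21.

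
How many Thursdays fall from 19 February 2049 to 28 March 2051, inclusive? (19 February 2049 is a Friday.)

109

19 February 2049 is a Friday; the first Thursday on or after it is 25 February 2049 (6 days later).
From 25 February 2049 to 28 March 2051: 309 + 365 + 87 = 761 days (rest of 2049, 2050, to 28 March 2051 in 2051).
761 ÷ 7 = 108 full weeks with remainder 5, so 108 more Thursdays after the first → 109.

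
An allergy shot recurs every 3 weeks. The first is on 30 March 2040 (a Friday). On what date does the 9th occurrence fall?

14 September 2040

The 9th occurrence is 8 intervals after the first: 8 × 21 = 168 days after 30 March 2040.
March has 31 days — 1 day to the end of March leaves 167.
April has 30 days (137 left).
May has 31 days (106 left).
June has 30 days (76 left).
July has 31 days (45 left).
August has 31 days (14 left).
14 days into September → 14 September 2040.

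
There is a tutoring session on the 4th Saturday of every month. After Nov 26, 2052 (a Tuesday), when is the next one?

Nov 2052 starts on a Friday; its first Saturday is the 2nd, so the 4th Saturday is the 23rd — Nov 23, 2052.
That is not after Nov 26, 2052, so look at Dec 2052.
Dec 2052 starts on a Sunday; its first Saturday is the 7th, so the 4th Saturday is the 28th — Dec 28, 2052.

Dec 28, 2052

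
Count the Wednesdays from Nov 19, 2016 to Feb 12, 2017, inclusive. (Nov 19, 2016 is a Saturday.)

12

Nov 19, 2016 is a Saturday; the first Wednesday on or after it is Nov 23, 2016 (4 days later).
From Nov 23, 2016 to Feb 12, 2017: 7 + 31 + 31 + 12 = 81 days (rest of Nov, Dec, Jan, Feb).
81 ÷ 7 = 11 full weeks with remainder 4, so 11 more Wednesdays after the first → 12.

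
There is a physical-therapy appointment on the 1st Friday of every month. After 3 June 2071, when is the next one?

5 June 2071

June 2071 starts on a Monday, so its 1st Friday is 5 June 2071 (4 days in).
5 June 2071 is after 3 June 2071, so that is the next one.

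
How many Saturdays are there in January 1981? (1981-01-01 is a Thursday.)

5

1981-01-01 is a Thursday; the first Saturday on or after it is 1981-01-03 (2 days later).
From 1981-01-03 to 1981-01-31 is 31 − 3 = 28 days.
28 ÷ 7 = 4 full weeks with remainder 0, so 4 more Saturdays after the first → 5.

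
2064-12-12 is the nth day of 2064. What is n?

Days in months before December: 31 + 29 + 31 + 30 + 31 + 30 + 31 + 31 + 30 + 31 + 30 = 335.
Plus 12 days into December → day 347.

347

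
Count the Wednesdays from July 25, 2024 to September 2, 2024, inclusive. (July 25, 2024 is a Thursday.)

5

July 25, 2024 is a Thursday; the first Wednesday on or after it is July 31, 2024 (6 days later).
From July 31, 2024 to September 2, 2024: 0 + 31 + 2 = 33 days (rest of July, August, September).
33 ÷ 7 = 4 full weeks with remainder 5, so 4 more Wednesdays after the first → 5.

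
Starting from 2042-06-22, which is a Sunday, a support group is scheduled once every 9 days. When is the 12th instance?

The 12th occurrence is 11 intervals after the first: 11 × 9 = 99 days after 2042-06-22.
June has 30 days — 8 days to the end of June leaves 91.
July has 31 days (60 left).
August has 31 days (29 left).
29 days into September → 2042-09-29.

2042-09-29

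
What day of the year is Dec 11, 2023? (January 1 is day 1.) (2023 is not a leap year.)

Days in months before Dec: 31 + 28 + 31 + 30 + 31 + 30 + 31 + 31 + 30 + 31 + 30 = 334.
Plus 11 days into Dec → day 345.

345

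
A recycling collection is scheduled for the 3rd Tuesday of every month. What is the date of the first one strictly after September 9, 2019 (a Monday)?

September 2019 starts on a Sunday; its first Tuesday is the 3rd, so the 3rd Tuesday is the 17th — September 17, 2019.
September 17, 2019 is after September 9, 2019, so that is the next one.

September 17, 2019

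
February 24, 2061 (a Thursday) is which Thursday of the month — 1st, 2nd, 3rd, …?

Day 24 falls in week ⌈24/7⌉ of the month.
Days 1–7 hold the 1st Thursday, 8–14 the 2nd, 15–21 the 3rd, 22–28 the 4th, 29–31 the 5th.
24 is in the range for the 4th.

4th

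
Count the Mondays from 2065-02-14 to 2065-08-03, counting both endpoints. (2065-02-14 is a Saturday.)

2065-02-14 is a Saturday; the first Monday on or after it is 2065-02-16 (2 days later).
From 2065-02-16 to 2065-08-03: 12 + 31 + 30 + 31 + 30 + 31 + 3 = 168 days (rest of February, March, April, May, June, July, August).
168 ÷ 7 = 24 full weeks with remainder 0, so 24 more Mondays after the first → 25.

25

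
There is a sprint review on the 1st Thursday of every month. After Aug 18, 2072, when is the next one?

Sep 1, 2072

Aug 2072 starts on a Monday, so its 1st Thursday is Aug 4, 2072 (3 days in).
That is not after Aug 18, 2072, so look at Sep 2072.
Sep 2072 starts on a Thursday, so its 1st Thursday is Sep 1, 2072.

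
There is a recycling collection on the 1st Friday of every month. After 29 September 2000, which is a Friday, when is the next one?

6 October 2000

September 2000 starts on a Friday, so its 1st Friday is 1 September 2000.
That is not after 29 September 2000, so look at October 2000.
October 2000 starts on a Sunday, so its 1st Friday is 6 October 2000 (5 days in).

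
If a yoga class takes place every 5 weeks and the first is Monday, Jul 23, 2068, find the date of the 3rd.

Oct 1, 2068

The 3rd occurrence is 2 intervals after the first: 2 × 35 = 70 days after Jul 23, 2068.
Jul has 31 days — 8 days to the end of Jul leaves 62.
Aug has 31 days (31 left).
Sep has 30 days (1 left).
1 day into Oct → Oct 1, 2068.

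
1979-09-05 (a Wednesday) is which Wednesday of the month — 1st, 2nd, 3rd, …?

1st

Day 5 falls in week ⌈5/7⌉ of the month.
Days 1–7 hold the 1st Wednesday, 8–14 the 2nd, 15–21 the 3rd, 22–28 the 4th, 29–31 the 5th.
5 is in the range for the 1st.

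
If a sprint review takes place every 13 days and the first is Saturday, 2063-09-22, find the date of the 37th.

2065-01-02

The 37th occurrence is 36 intervals after the first: 36 × 13 = 468 days after 2063-09-22.
September has 30 days — 8 days to the end of September leaves 460.
From end of September to end of 2063 is 92 days (368 left).
2064 has 366 days (2 left).
2 days into January → 2065-01-02.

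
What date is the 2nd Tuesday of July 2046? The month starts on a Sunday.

10 July 2046

July 2046 begins on a Sunday, so the first Tuesday is July 3 (2 days later).
The 2nd Tuesday is 1 weeks later: 3 + 7 = 10.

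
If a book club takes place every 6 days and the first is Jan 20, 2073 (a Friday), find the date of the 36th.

The 36th occurrence is 35 intervals after the first: 35 × 6 = 210 days after Jan 20, 2073.
Jan has 31 days — 11 days to the end of Jan leaves 199.
Feb has 28 days (171 left).
Mar has 31 days (140 left).
Apr has 30 days (110 left).
May has 31 days (79 left).
Jun has 30 days (49 left).
Jul has 31 days (18 left).
18 days into Aug → Aug 18, 2073.

Aug 18, 2073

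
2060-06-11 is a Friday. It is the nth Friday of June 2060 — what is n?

Day 11 falls in week ⌈11/7⌉ of the month.
Days 1–7 hold the 1st Friday, 8–14 the 2nd, 15–21 the 3rd, 22–28 the 4th, 29–31 the 5th.
11 is in the range for the 2nd.

2nd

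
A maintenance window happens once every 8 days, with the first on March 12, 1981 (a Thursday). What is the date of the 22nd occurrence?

The 22nd occurrence is 21 intervals after the first: 21 × 8 = 168 days after March 12, 1981.
March has 31 days — 19 days to the end of March leaves 149.
April has 30 days (119 left).
May has 31 days (88 left).
June has 30 days (58 left).
July has 31 days (27 left).
27 days into August → August 27, 1981.

August 27, 1981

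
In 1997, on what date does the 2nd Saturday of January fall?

The first Saturday of January 1997 is January 4.
The 2nd Saturday is 1 weeks later: 4 + 7 = 11.

January 11, 1997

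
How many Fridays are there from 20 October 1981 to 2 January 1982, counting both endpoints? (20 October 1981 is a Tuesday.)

20 October 1981 is a Tuesday; the first Friday on or after it is 23 October 1981 (3 days later).
From 23 October 1981 to 2 January 1982: 8 + 30 + 31 + 2 = 71 days (rest of October, November, December, January).
71 ÷ 7 = 10 full weeks with remainder 1, so 10 more Fridays after the first → 11.

11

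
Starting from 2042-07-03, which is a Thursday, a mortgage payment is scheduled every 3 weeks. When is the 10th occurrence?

2043-01-08

The 10th occurrence is 9 intervals after the first: 9 × 21 = 189 days after 2042-07-03.
July has 31 days — 28 days to the end of July leaves 161.
August has 31 days (130 left).
September has 30 days (100 left).
October has 31 days (69 left).
November has 30 days (39 left).
December has 31 days (8 left).
8 days into January → 2043-01-08.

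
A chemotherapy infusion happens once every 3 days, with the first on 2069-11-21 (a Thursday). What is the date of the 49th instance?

The 49th occurrence is 48 intervals after the first: 48 × 3 = 144 days after 2069-11-21.
November has 30 days — 9 days to the end of November leaves 135.
December has 31 days (104 left).
January has 31 days (73 left).
February has 28 days (45 left).
March has 31 days (14 left).
14 days into April → 2070-04-14.

2070-04-14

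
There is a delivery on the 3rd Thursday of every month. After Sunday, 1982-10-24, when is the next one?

October 1982 starts on a Friday; its first Thursday is the 7th, so the 3rd Thursday is the 21st — 1982-10-21.
That is not after 1982-10-24, so look at November 1982.
November 1982 starts on a Monday; its first Thursday is the 4th, so the 3rd Thursday is the 18th — 1982-11-18.

1982-11-18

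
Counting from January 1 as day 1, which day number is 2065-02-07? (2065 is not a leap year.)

Days in months before February: 31 = 31.
Plus 7 days into February → day 38.

38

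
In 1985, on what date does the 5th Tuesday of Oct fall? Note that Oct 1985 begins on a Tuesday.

Oct 29, 1985

Oct 1985 begins on a Tuesday, so the first Tuesday is Oct 1.
The 5th Tuesday is 4 weeks later: 1 + 28 = 29.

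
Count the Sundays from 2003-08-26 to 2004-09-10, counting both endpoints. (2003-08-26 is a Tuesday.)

54

2003-08-26 is a Tuesday; the first Sunday on or after it is 2003-08-31 (5 days later).
From 2003-08-31 to 2004-09-10: 122 + 254 = 376 days (rest of 2003, to 2004-09-10 in 2004).
376 ÷ 7 = 53 full weeks with remainder 5, so 53 more Sundays after the first → 54.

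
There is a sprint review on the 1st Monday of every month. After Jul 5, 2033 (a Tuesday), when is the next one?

Aug 1, 2033

Jul 2033 starts on a Friday, so its 1st Monday is Jul 4, 2033 (3 days in).
That is not after Jul 5, 2033, so look at Aug 2033.
Aug 2033 starts on a Monday, so its 1st Monday is Aug 1, 2033.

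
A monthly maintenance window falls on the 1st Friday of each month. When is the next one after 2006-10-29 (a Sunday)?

2006-11-03

October 2006 starts on a Sunday, so its 1st Friday is 2006-10-06 (5 days in).
That is not after 2006-10-29, so look at November 2006.
November 2006 starts on a Wednesday, so its 1st Friday is 2006-11-03 (2 days in).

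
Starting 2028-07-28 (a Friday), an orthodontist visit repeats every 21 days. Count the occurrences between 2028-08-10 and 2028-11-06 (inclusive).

Occurrences land 21·i days after 2028-07-28 for i = 0, 1, 2, …
2028-08-10 is 13 days after the start; 13 ÷ 21 = 0 remainder 13; since the remainder is 13, round up to i = 1. First occurrence in the window: #2 on 2028-08-18 (1×21 = 21 days in).
2028-11-06 is 101 days after the start; 101 ÷ 21 = 4 remainder 17. Last occurrence in the window: #5 on 2028-10-20.
Occurrences #2 through #5: 4 in total.

4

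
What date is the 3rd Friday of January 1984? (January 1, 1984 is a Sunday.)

January 1984 begins on a Sunday, so the first Friday is January 6 (5 days later).
The 3rd Friday is 2 weeks later: 6 + 14 = 20.

20 January 1984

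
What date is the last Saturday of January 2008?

January 26, 2008

The first Saturday of January 2008 is January 5.
January 2008 has 31 days. Adding weeks: 5, 12, 19, 26 — the last one ≤ 31 is the 26th.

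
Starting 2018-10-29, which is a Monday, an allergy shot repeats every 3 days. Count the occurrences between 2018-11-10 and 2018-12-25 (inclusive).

Occurrences land 3·i days after 2018-10-29 for i = 0, 1, 2, …
2018-11-10 is 12 days after the start; 12 ÷ 3 = 4 remainder 0. First occurrence in the window: #5 on 2018-11-10 (4×3 = 12 days in).
2018-12-25 is 57 days after the start; 57 ÷ 3 = 19 remainder 0. Last occurrence in the window: #20 on 2018-12-25.
Occurrences #5 through #20: 16 in total.

16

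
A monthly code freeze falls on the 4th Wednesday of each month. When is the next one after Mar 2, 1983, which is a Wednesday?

Mar 23, 1983

Mar 1983 starts on a Tuesday; its first Wednesday is the 2nd, so the 4th Wednesday is the 23rd — Mar 23, 1983.
Mar 23, 1983 is after Mar 2, 1983, so that is the next one.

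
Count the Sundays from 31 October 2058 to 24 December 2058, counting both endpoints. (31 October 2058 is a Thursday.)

31 October 2058 is a Thursday; the first Sunday on or after it is 3 November 2058 (3 days later).
From 3 November 2058 to 24 December 2058: 27 + 24 = 51 days (rest of November, December).
51 ÷ 7 = 7 full weeks with remainder 2, so 7 more Sundays after the first → 8.

8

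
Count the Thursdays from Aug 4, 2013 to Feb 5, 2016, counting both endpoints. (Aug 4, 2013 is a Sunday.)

Aug 4, 2013 is a Sunday; the first Thursday on or after it is Aug 8, 2013 (4 days later).
From Aug 8, 2013 to Feb 5, 2016: 145 + 365 + 365 + 36 = 911 days (rest of 2013, 2014, 2015, to Feb 5, 2016 in 2016).
911 ÷ 7 = 130 full weeks with remainder 1, so 130 more Thursdays after the first → 131.

131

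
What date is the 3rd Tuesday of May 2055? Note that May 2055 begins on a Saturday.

May 18, 2055

May 2055 begins on a Saturday, so the first Tuesday is May 4 (3 days later).
The 3rd Tuesday is 2 weeks later: 4 + 14 = 18.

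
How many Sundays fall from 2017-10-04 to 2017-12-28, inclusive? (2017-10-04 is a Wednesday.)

2017-10-04 is a Wednesday; the first Sunday on or after it is 2017-10-08 (4 days later).
From 2017-10-08 to 2017-12-28: 23 + 30 + 28 = 81 days (rest of October, November, December).
81 ÷ 7 = 11 full weeks with remainder 4, so 11 more Sundays after the first → 12.

12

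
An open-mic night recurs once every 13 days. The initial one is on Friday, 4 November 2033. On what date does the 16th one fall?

18 May 2034

The 16th occurrence is 15 intervals after the first: 15 × 13 = 195 days after 4 November 2033.
November has 30 days — 26 days to the end of November leaves 169.
December has 31 days (138 left).
January has 31 days (107 left).
February has 28 days (79 left).
March has 31 days (48 left).
April has 30 days (18 left).
18 days into May → 18 May 2034.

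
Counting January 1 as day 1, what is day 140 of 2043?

2043-05-20

January has 31 days (140 − 31 = 109 remain).
February has 28 days (109 − 28 = 81 remain).
March has 31 days (81 − 31 = 50 remain).
April has 30 days (50 − 30 = 20 remain).
20 into May → May 20.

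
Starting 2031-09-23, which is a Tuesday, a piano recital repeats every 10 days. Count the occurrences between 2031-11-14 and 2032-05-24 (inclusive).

19

Occurrences land 10·i days after 2031-09-23 for i = 0, 1, 2, …
2031-11-14 is 52 days after the start; 52 ÷ 10 = 5 remainder 2; since the remainder is 2, round up to i = 6. First occurrence in the window: #7 on 2031-11-22 (6×10 = 60 days in).
2032-05-24 is 244 days after the start; 244 ÷ 10 = 24 remainder 4. Last occurrence in the window: #25 on 2032-05-20.
Occurrences #7 through #25: 19 in total.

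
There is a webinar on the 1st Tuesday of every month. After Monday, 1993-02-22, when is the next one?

February 1993 starts on a Monday, so its 1st Tuesday is 1993-02-02 (1 day in).
That is not after 1993-02-22, so look at March 1993.
March 1993 starts on a Monday, so its 1st Tuesday is 1993-03-02 (1 day in).

1993-03-02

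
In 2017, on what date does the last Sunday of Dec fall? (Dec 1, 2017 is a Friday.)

Dec 31, 2017

Dec 2017 begins on a Friday, so the first Sunday is Dec 3 (2 days later).
Dec 2017 has 31 days. Adding weeks: 3, 10, 17, 24, 31 — the last one ≤ 31 is the 31st.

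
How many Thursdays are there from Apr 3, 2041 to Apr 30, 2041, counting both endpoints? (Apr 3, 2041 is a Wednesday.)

4

Apr 3, 2041 is a Wednesday; the first Thursday on or after it is Apr 4, 2041 (1 day later).
From Apr 4, 2041 to Apr 30, 2041 is 30 − 4 = 26 days.
26 ÷ 7 = 3 full weeks with remainder 5, so 3 more Thursdays after the first → 4.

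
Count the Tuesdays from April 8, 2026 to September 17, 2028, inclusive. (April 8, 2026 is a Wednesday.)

127

April 8, 2026 is a Wednesday; the first Tuesday on or after it is April 14, 2026 (6 days later).
From April 14, 2026 to September 17, 2028: 261 + 365 + 261 = 887 days (rest of 2026, 2027, to September 17, 2028 in 2028).
887 ÷ 7 = 126 full weeks with remainder 5, so 126 more Tuesdays after the first → 127.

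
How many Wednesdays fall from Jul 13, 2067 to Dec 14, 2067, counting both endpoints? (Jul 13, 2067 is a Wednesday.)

23

Jul 13, 2067 is a Wednesday; the first Wednesday on or after it is Jul 13, 2067.
From Jul 13, 2067 to Dec 14, 2067: 18 + 31 + 30 + 31 + 30 + 14 = 154 days (rest of Jul, Aug, Sep, Oct, Nov, Dec).
154 ÷ 7 = 22 full weeks with remainder 0, so 22 more Wednesdays after the first → 23.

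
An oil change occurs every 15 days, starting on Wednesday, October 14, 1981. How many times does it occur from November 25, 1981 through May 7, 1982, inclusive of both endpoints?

11

Occurrences land 15·i days after October 14, 1981 for i = 0, 1, 2, …
November 25, 1981 is 42 days after the start; 42 ÷ 15 = 2 remainder 12; since the remainder is 12, round up to i = 3. First occurrence in the window: #4 on November 28, 1981 (3×15 = 45 days in).
May 7, 1982 is 205 days after the start; 205 ÷ 15 = 13 remainder 10. Last occurrence in the window: #14 on April 27, 1982.
Occurrences #4 through #14: 11 in total.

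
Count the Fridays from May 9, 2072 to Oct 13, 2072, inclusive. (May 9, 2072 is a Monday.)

May 9, 2072 is a Monday; the first Friday on or after it is May 13, 2072 (4 days later).
From May 13, 2072 to Oct 13, 2072: 18 + 30 + 31 + 31 + 30 + 13 = 153 days (rest of May, Jun, Jul, Aug, Sep, Oct).
153 ÷ 7 = 21 full weeks with remainder 6, so 21 more Fridays after the first → 22.

22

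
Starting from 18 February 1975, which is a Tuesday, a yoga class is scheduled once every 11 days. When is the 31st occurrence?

14 January 1976

The 31st occurrence is 30 intervals after the first: 30 × 11 = 330 days after 18 February 1975.
February has 28 days — 10 days to the end of February leaves 320.
March has 31 days (289 left).
April has 30 days (259 left).
May has 31 days (228 left).
June has 30 days (198 left).
July has 31 days (167 left).
August has 31 days (136 left).
September has 30 days (106 left).
October has 31 days (75 left).
November has 30 days (45 left).
December has 31 days (14 left).
14 days into January → 14 January 1976.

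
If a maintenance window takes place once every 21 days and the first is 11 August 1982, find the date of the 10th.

The 10th occurrence is 9 intervals after the first: 9 × 21 = 189 days after 11 August 1982.
August has 31 days — 20 days to the end of August leaves 169.
September has 30 days (139 left).
October has 31 days (108 left).
November has 30 days (78 left).
December has 31 days (47 left).
January has 31 days (16 left).
16 days into February → 16 February 1983.

16 February 1983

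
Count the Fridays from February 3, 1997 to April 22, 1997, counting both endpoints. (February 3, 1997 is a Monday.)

11

February 3, 1997 is a Monday; the first Friday on or after it is February 7, 1997 (4 days later).
From February 7, 1997 to April 22, 1997: 21 + 31 + 22 = 74 days (rest of February, March, April).
74 ÷ 7 = 10 full weeks with remainder 4, so 10 more Fridays after the first → 11.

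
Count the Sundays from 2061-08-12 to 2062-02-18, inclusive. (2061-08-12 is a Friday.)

27

2061-08-12 is a Friday; the first Sunday on or after it is 2061-08-14 (2 days later).
From 2061-08-14 to 2062-02-18: 17 + 30 + 31 + 30 + 31 + 31 + 18 = 188 days (rest of August, September, October, November, December, January, February).
188 ÷ 7 = 26 full weeks with remainder 6, so 26 more Sundays after the first → 27.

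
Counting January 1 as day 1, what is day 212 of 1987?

Jan has 31 days (212 − 31 = 181 remain).
Feb has 28 days (181 − 28 = 153 remain).
Mar has 31 days (153 − 31 = 122 remain).
Apr has 30 days (122 − 30 = 92 remain).
May has 31 days (92 − 31 = 61 remain).
Jun has 30 days (61 − 30 = 31 remain).
31 into Jul → Jul 31.

Jul 31, 1987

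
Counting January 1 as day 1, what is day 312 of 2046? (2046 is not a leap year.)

Jan has 31 days (312 − 31 = 281 remain).
Feb has 28 days (281 − 28 = 253 remain).
Mar has 31 days (253 − 31 = 222 remain).
Apr has 30 days (222 − 30 = 192 remain).
May has 31 days (192 − 31 = 161 remain).
Jun has 30 days (161 − 30 = 131 remain).
Jul has 31 days (131 − 31 = 100 remain).
Aug has 31 days (100 − 31 = 69 remain).
Sep has 30 days (69 − 30 = 39 remain).
Oct has 31 days (39 − 31 = 8 remain).
8 into Nov → Nov 8.

Nov 8, 2046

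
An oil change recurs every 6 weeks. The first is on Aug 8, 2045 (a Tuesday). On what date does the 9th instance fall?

The 9th occurrence is 8 intervals after the first: 8 × 42 = 336 days after Aug 8, 2045.
Aug has 31 days — 23 days to the end of Aug leaves 313.
Sep has 30 days (283 left).
Oct has 31 days (252 left).
Nov has 30 days (222 left).
Dec has 31 days (191 left).
Jan has 31 days (160 left).
Feb has 28 days (132 left).
Mar has 31 days (101 left).
Apr has 30 days (71 left).
May has 31 days (40 left).
Jun has 30 days (10 left).
10 days into Jul → Jul 10, 2046.

Jul 10, 2046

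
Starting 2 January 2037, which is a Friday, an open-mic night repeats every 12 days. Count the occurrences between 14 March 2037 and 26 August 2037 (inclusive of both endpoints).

Occurrences land 12·i days after 2 January 2037 for i = 0, 1, 2, …
14 March 2037 is 71 days after the start; 71 ÷ 12 = 5 remainder 11; since the remainder is 11, round up to i = 6. First occurrence in the window: #7 on 15 March 2037 (6×12 = 72 days in).
26 August 2037 is 236 days after the start; 236 ÷ 12 = 19 remainder 8. Last occurrence in the window: #20 on 18 August 2037.
Occurrences #7 through #20: 14 in total.

14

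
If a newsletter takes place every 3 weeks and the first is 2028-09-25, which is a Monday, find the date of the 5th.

2028-12-18

The 5th occurrence is 4 intervals after the first: 4 × 21 = 84 days after 2028-09-25.
September has 30 days — 5 days to the end of September leaves 79.
October has 31 days (48 left).
November has 30 days (18 left).
18 days into December → 2028-12-18.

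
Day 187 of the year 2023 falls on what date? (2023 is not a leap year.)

July 6, 2023

January has 31 days (187 − 31 = 156 remain).
February has 28 days (156 − 28 = 128 remain).
March has 31 days (128 − 31 = 97 remain).
April has 30 days (97 − 30 = 67 remain).
May has 31 days (67 − 31 = 36 remain).
June has 30 days (36 − 30 = 6 remain).
6 into July → July 6.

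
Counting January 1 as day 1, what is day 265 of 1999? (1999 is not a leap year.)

Jan has 31 days (265 − 31 = 234 remain).
Feb has 28 days (234 − 28 = 206 remain).
Mar has 31 days (206 − 31 = 175 remain).
Apr has 30 days (175 − 30 = 145 remain).
May has 31 days (145 − 31 = 114 remain).
Jun has 30 days (114 − 30 = 84 remain).
Jul has 31 days (84 − 31 = 53 remain).
Aug has 31 days (53 − 31 = 22 remain).
22 into Sep → Sep 22.

Sep 22, 1999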